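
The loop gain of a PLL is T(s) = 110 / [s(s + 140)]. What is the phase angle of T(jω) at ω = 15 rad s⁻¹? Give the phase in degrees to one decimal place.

∠(j15 + 140) = arctan(15/140) = 6.12°
∠(j15) = 90.00°
∠T(j15) = − (6.12° + 90.00°) = -96.12°

-96.1°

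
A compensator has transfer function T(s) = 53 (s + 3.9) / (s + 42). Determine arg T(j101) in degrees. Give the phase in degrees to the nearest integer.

∠(j101 + 3.9) = arctan(101/3.9) = 87.79°
∠(j101 + 42) = arctan(101/42) = 67.42°
∠T(j101) = 87.79° − 67.42° = 20.37°

20 deg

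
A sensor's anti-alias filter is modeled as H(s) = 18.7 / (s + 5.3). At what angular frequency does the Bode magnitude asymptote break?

5.3 rad/s

The single real pole at s = −5.3 gives a corner at ω = 5.3 rad/s.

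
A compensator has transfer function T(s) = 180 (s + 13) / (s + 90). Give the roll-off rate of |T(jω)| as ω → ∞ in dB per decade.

With 1 zero and 1 pole, the high-frequency asymptotic slope is 20 × (1 − 1) = 0 dB/decade.

0 dB/decade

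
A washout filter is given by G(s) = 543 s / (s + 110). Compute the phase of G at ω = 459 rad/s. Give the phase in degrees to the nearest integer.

∠(j459) = 90.00°
∠(j459 + 110) = arctan(459/110) = 76.52°
∠G(j459) = 90.00° − 76.52° = 13.48°

13°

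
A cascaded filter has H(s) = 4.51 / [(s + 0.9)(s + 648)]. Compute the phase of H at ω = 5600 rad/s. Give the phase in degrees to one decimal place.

∠(j5600 + 0.9) = arctan(5600/0.9) = 89.99°
∠(j5600 + 648) = arctan(5600/648) = 83.40°
∠H(j5600) = − (89.99° + 83.40°) = -173.39°

-173.4°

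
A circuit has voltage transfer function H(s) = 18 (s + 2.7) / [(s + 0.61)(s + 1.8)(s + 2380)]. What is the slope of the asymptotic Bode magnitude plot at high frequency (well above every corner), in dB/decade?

-40 dB/decade

With 1 zero and 3 poles, the high-frequency asymptotic slope is 20 × (1 − 3) = -40 dB/decade.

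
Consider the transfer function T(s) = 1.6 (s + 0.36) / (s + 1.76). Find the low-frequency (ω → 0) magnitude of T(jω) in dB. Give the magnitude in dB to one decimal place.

T(0) = 1.6 × 0.36 / 1.76 = 0.32727
20 log₁₀(0.32727) = -9.70 dB

-9.7 dB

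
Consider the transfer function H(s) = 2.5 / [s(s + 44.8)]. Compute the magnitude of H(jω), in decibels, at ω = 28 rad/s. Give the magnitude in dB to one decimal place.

-55.4 dB

|j28 + 44.8| = √(28² + 44.8²) = 52.83
|j28| = 28
|H(j28)| = 2.5 / (52.83 × 28) = 0.00169
20 log₁₀(0.00169) = -55.44 dB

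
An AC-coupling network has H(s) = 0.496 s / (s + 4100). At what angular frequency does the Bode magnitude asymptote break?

4100 rad s⁻¹

The single real pole at s = −4100 gives a corner at ω = 4100 rad s⁻¹.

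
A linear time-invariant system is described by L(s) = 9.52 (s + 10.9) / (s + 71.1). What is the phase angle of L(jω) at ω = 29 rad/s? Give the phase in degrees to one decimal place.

∠(j29 + 10.9) = arctan(29/10.9) = 69.40°
∠(j29 + 71.1) = arctan(29/71.1) = 22.19°
∠L(j29) = 69.40° − 22.19° = 47.21°

47.2 deg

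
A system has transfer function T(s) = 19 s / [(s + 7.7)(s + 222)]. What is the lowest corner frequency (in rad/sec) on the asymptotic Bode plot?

Break frequencies occur at each pole and zero magnitude: 7.7 rad/sec, 222 rad/sec.
The lowest is 7.7 rad/sec.

7.7 rad/sec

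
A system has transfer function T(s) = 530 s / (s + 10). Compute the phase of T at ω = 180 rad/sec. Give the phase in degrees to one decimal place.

∠(j180) = 90.00°
∠(j180 + 10) = arctan(180/10) = 86.82°
∠T(j180) = 90.00° − 86.82° = 3.18°

3.2 deg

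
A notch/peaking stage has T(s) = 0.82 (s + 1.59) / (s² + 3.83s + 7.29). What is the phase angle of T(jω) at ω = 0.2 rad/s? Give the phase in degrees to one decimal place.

1.1°

∠(j0.2 + 1.59) = arctan(0.2/1.59) = 7.17°
∠[(j0.2)² + 3.83(j0.2) + 7.29] = ∠[7.25 + j0.766] = 6.03°
∠T(j0.2) = 7.17° − 6.03° = 1.14°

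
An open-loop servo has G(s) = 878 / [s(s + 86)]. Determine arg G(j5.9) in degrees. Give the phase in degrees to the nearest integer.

∠(j5.9 + 86) = arctan(5.9/86) = 3.92°
∠(j5.9) = 90.00°
∠G(j5.9) = − (3.92° + 90.00°) = -93.92°

-94°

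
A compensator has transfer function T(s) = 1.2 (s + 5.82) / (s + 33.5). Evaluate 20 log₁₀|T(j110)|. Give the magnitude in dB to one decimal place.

|j110 + 5.82| = √(110² + 5.82²) = 110.2
|j110 + 33.5| = √(110² + 33.5²) = 115
|T(j110)| = 1.2 × 110.2 / 115 = 1.1496
20 log₁₀(1.1496) = 1.21 dB

1.2 dB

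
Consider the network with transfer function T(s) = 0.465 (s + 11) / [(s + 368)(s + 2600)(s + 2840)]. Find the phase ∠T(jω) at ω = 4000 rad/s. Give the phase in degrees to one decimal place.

∠(j4000 + 11) = arctan(4000/11) = 89.84°
∠(j4000 + 368) = arctan(4000/368) = 84.74°
∠(j4000 + 2600) = arctan(4000/2600) = 56.98°
∠(j4000 + 2840) = arctan(4000/2840) = 54.63°
∠T(j4000) = 89.84° − (84.74° + 56.98° + 54.63°) = -106.50°

-106.5°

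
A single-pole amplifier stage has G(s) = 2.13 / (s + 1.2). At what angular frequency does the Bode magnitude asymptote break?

The single real pole at s = −1.2 gives a corner at ω = 1.2 rad s⁻¹.

1.2 rad s⁻¹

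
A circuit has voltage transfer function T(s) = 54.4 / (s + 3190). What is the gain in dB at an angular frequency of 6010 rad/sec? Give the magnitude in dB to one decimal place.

-41.9 dB

|j6010 + 3190| = √(6010² + 3190²) = 6804
|T(j6010)| = 54.4 / 6804 = 0.0079951
20 log₁₀(0.0079951) = -41.94 dB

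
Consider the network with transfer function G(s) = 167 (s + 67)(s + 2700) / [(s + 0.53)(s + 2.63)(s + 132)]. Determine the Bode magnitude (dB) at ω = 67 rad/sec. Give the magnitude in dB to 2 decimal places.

36.16 dB

|j67 + 67| = √(67² + 67²) = 94.75
|j67 + 2700| = √(67² + 2700²) = 2701
|j67 + 0.53| = √(67² + 0.53²) = 67
|j67 + 2.63| = √(67² + 2.63²) = 67.05
|j67 + 132| = √(67² + 132²) = 148
|G(j67)| = 167 × 94.75 × 2701 / (67 × 67.05 × 148) = 64.262
20 log₁₀(64.262) = 36.159 dB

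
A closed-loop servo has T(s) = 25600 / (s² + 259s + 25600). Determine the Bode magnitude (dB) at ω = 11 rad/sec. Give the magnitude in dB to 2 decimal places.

-0.01 dB

|(j11)² + 259(j11) + 25600| = |25479 + j2849| = 2.564e+04
|T(j11)| = 25600 / 2.564e+04 = 0.99853
20 log₁₀(0.99853) = -0.013 dB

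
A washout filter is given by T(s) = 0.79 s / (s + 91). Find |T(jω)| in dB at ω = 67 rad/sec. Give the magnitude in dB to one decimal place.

-6.6 dB

|j67| = 67
|j67 + 91| = √(67² + 91²) = 113
|T(j67)| = 0.79 × 67 / 113 = 0.46839
20 log₁₀(0.46839) = -6.59 dB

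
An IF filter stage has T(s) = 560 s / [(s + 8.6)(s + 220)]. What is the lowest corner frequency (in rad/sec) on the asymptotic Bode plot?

Break frequencies occur at each pole and zero magnitude: 8.6 rad/sec, 220 rad/sec.
The lowest is 8.6 rad/sec.

8.6 rad/sec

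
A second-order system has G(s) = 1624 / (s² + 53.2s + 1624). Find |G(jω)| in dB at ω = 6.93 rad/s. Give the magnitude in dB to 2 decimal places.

|(j6.93)² + 53.2(j6.93) + 1624| = |1576 + j368.68| = 1619
|G(j6.93)| = 1624 / 1619 = 1.0034
20 log₁₀(1.0034) = 0.029 dB

0.03 dB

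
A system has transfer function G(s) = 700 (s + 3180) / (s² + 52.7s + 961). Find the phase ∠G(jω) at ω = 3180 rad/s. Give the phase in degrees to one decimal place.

∠(j3180 + 3180) = arctan(3180/3180) = 45.00°
∠[(j3180)² + 52.7(j3180) + 961] = ∠[-1.0111e+07 + j1.6759e+05] = 179.05°
∠G(j3180) = 45.00° − 179.05° = -134.05°

-134.1°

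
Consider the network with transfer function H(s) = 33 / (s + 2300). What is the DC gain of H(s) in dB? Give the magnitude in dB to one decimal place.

-36.9 dB

H(0) = 33 / 2300 = 0.014348
20 log₁₀(0.014348) = -36.86 dB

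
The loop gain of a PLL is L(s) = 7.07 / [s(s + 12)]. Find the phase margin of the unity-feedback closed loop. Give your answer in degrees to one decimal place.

Gain crossover: |L(jω)| = 1 at ω ≈ 0.588 rad s⁻¹.
∠L(j0.588) = −90° − arctan(0.588/12) ≈ -92.81°
PM = 180° + (-92.81°) = 87.19°

87.2°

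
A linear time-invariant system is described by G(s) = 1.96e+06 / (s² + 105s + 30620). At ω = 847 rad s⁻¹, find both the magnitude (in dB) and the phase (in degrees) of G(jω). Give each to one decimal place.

|G| = 9.0 dB, ∠G = -172.6 deg

|(j847)² + 105(j847) + 30620| = |-6.8679e+05 + j88935| = 6.925e+05
|G(j847)| = 1.96e+06 / 6.925e+05 = 2.8302
20 log₁₀(2.8302) = 9.04 dB
∠[(j847)² + 105(j847) + 30620] = ∠[-6.8679e+05 + j88935] = 172.62°
∠G(j847) = −172.62° = -172.62°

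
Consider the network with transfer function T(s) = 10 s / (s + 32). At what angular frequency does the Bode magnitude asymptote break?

32 rad/s

The single real pole at s = −32 gives a corner at ω = 32 rad/s.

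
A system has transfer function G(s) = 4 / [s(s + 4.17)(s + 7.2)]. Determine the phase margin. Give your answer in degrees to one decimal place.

87.1 deg

Gain crossover: |G(jω)| = 1 at ω ≈ 0.133 rad s⁻¹.
∠G(j0.133) = −90° − arctan(0.133/4.17) − arctan(0.133/7.2) ≈ -92.89°
PM = 180° + (-92.89°) = 87.11°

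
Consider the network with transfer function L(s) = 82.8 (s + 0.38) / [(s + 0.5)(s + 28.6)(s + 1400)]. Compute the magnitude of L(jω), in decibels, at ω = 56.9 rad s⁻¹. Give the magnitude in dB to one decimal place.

|j56.9 + 0.38| = √(56.9² + 0.38²) = 56.9
|j56.9 + 0.5| = √(56.9² + 0.5²) = 56.9
|j56.9 + 28.6| = √(56.9² + 28.6²) = 63.68
|j56.9 + 1400| = √(56.9² + 1400²) = 1401
|L(j56.9)| = 82.8 × 56.9 / (56.9 × 63.68 × 1401) = 0.00092792
20 log₁₀(0.00092792) = -60.65 dB

-60.6 dB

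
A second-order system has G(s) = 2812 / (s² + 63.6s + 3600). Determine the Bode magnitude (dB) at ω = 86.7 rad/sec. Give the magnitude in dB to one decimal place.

|(j86.7)² + 63.6(j86.7) + 3600| = |-3916.9 + j5514.1| = 6764
|G(j86.7)| = 2812 / 6764 = 0.41575
20 log₁₀(0.41575) = -7.62 dB

-7.6 dB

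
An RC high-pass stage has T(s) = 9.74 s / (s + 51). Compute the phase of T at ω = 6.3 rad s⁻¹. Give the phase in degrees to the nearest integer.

∠(j6.3) = 90.00°
∠(j6.3 + 51) = arctan(6.3/51) = 7.04°
∠T(j6.3) = 90.00° − 7.04° = 82.96°

83 deg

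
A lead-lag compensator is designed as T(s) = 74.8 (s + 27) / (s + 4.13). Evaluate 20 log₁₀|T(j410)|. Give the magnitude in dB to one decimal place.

37.5 dB

|j410 + 27| = √(410² + 27²) = 410.9
|j410 + 4.13| = √(410² + 4.13²) = 410
|T(j410)| = 74.8 × 410.9 / 410 = 74.958
20 log₁₀(74.958) = 37.50 dB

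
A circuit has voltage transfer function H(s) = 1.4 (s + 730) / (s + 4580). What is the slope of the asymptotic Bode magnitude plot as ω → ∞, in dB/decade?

With 1 zero and 1 pole, the high-frequency asymptotic slope is 20 × (1 − 1) = 0 dB/decade.

0 dB/decade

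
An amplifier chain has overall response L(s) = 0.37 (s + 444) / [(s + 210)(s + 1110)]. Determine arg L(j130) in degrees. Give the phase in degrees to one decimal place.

-22.1°

∠(j130 + 444) = arctan(130/444) = 16.32°
∠(j130 + 210) = arctan(130/210) = 31.76°
∠(j130 + 1110) = arctan(130/1110) = 6.68°
∠L(j130) = 16.32° − (31.76° + 6.68°) = -22.12°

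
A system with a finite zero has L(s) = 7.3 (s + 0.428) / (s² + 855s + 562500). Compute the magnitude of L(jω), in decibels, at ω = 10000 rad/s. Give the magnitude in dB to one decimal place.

-62.7 dB

|j10000 + 0.428| = √(10000² + 0.428²) = 1e+04
|(j10000)² + 855(j10000) + 562500| = |-9.9438e+07 + j8.55e+06| = 9.98e+07
|L(j10000)| = 7.3 × 1e+04 / 9.98e+07 = 0.00073143
20 log₁₀(0.00073143) = -62.72 dB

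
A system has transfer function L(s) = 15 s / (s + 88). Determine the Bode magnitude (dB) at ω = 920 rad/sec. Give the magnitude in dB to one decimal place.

23.5 dB

|j920| = 920
|j920 + 88| = √(920² + 88²) = 924.2
|L(j920)| = 15 × 920 / 924.2 = 14.932
20 log₁₀(14.932) = 23.48 dB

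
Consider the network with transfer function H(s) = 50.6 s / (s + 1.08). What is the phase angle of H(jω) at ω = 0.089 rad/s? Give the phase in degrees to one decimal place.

∠(j0.089) = 90.00°
∠(j0.089 + 1.08) = arctan(0.089/1.08) = 4.71°
∠H(j0.089) = 90.00° − 4.71° = 85.29°

85.3 deg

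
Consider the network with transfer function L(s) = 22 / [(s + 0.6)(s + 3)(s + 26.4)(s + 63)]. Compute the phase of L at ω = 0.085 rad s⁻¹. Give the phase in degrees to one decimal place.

∠(j0.085 + 0.6) = arctan(0.085/0.6) = 8.06°
∠(j0.085 + 3) = arctan(0.085/3) = 1.62°
∠(j0.085 + 26.4) = arctan(0.085/26.4) = 0.18°
∠(j0.085 + 63) = arctan(0.085/63) = 0.08°
∠L(j0.085) = − (8.06° + 1.62° + 0.18° + 0.08°) = -9.95°

-9.9 deg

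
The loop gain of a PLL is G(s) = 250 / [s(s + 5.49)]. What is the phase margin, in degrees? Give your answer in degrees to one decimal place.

19.7°

Gain crossover: |G(jω)| = 1 at ω ≈ 15.3 rad s⁻¹.
∠G(j15.3) = −90° − arctan(15.3/5.49) ≈ -160.31°
PM = 180° + (-160.31°) = 19.69°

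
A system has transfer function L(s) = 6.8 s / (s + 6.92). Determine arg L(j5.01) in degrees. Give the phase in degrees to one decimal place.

∠(j5.01) = 90.00°
∠(j5.01 + 6.92) = arctan(5.01/6.92) = 35.90°
∠L(j5.01) = 90.00° − 35.90° = 54.10°

54.1 deg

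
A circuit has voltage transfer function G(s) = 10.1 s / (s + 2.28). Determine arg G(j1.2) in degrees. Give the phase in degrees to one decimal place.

∠(j1.2) = 90.00°
∠(j1.2 + 2.28) = arctan(1.2/2.28) = 27.76°
∠G(j1.2) = 90.00° − 27.76° = 62.24°

62.2 deg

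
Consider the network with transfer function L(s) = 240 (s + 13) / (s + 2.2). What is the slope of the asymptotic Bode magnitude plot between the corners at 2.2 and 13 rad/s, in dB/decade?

-20 dB/decade

In this band the factors already past their corner are: pole at 2.2; net slope = -20 dB/decade.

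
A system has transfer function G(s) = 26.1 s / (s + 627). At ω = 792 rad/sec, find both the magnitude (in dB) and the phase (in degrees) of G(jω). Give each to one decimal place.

|j792| = 792
|j792 + 627| = √(792² + 627²) = 1010
|G(j792)| = 26.1 × 792 / 1010 = 20.464
20 log₁₀(20.464) = 26.22 dB
∠(j792) = 90.00°
∠(j792 + 627) = arctan(792/627) = 51.63°
∠G(j792) = 90.00° − 51.63° = 38.37°

|G| = 26.2 dB, ∠G = 38.4°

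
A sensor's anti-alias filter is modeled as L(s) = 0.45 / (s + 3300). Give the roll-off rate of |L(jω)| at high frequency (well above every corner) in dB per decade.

-20 dB/decade

With 0 zeros and 1 pole, the high-frequency asymptotic slope is 20 × (0 − 1) = -20 dB/decade.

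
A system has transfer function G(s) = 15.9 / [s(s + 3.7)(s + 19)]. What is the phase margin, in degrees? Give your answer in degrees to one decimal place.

85.8 deg

Gain crossover: |G(jω)| = 1 at ω ≈ 0.226 rad s⁻¹.
∠G(j0.226) = −90° − arctan(0.226/3.7) − arctan(0.226/19) ≈ -94.17°
PM = 180° + (-94.17°) = 85.83°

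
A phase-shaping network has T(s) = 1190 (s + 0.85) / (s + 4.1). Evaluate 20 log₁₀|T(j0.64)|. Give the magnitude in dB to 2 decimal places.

49.69 dB

|j0.64 + 0.85| = √(0.64² + 0.85²) = 1.064
|j0.64 + 4.1| = √(0.64² + 4.1²) = 4.15
|T(j0.64)| = 1190 × 1.064 / 4.15 = 305.13
20 log₁₀(305.13) = 49.690 dB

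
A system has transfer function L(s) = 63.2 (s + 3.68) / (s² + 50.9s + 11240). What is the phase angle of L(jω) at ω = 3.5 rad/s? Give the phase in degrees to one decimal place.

42.7 deg

∠(j3.5 + 3.68) = arctan(3.5/3.68) = 43.56°
∠[(j3.5)² + 50.9(j3.5) + 11240] = ∠[11228 + j178.15] = 0.91°
∠L(j3.5) = 43.56° − 0.91° = 42.65°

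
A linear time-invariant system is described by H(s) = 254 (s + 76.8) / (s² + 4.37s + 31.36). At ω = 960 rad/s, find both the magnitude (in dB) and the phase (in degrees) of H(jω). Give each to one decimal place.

|H| = -11.5 dB, ∠H = -94.3°

|j960 + 76.8| = √(960² + 76.8²) = 963.1
|(j960)² + 4.37(j960) + 31.36| = |-9.2157e+05 + j4195.2| = 9.216e+05
|H(j960)| = 254 × 963.1 / 9.216e+05 = 0.26543
20 log₁₀(0.26543) = -11.52 dB
∠(j960 + 76.8) = arctan(960/76.8) = 85.43°
∠[(j960)² + 4.37(j960) + 31.36] = ∠[-9.2157e+05 + j4195.2] = 179.74°
∠H(j960) = 85.43° − 179.74° = -94.31°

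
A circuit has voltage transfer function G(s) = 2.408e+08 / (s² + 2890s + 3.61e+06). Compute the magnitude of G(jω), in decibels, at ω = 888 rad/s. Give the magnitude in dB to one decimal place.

|(j888)² + 2890(j888) + 3.61e+06| = |2.8215e+06 + j2.5663e+06| = 3.814e+06
|G(j888)| = 2.408e+08 / 3.814e+06 = 63.136
20 log₁₀(63.136) = 36.01 dB

36.0 dB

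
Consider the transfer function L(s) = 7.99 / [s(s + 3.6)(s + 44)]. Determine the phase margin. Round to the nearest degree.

Gain crossover: |L(jω)| = 1 at ω ≈ 0.0504 rad s⁻¹.
∠L(j0.0504) = −90° − arctan(0.0504/3.6) − arctan(0.0504/44) ≈ -90.87°
PM = 180° + (-90.87°) = 89.13°

89 deg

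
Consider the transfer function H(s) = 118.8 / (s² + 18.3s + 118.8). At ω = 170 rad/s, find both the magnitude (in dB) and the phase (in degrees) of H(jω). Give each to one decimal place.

|H| = -47.7 dB, ∠H = -173.8 deg

|(j170)² + 18.3(j170) + 118.8| = |-28781 + j3111| = 2.895e+04
|H(j170)| = 118.8 / 2.895e+04 = 0.0041038
20 log₁₀(0.0041038) = -47.74 dB
∠[(j170)² + 18.3(j170) + 118.8] = ∠[-28781 + j3111] = 173.83°
∠H(j170) = −173.83° = -173.83°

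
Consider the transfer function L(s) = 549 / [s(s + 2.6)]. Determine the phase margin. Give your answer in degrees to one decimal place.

Gain crossover: |L(jω)| = 1 at ω ≈ 23.4 rad/s.
∠L(j23.4) = −90° − arctan(23.4/2.6) ≈ -173.65°
PM = 180° + (-173.65°) = 6.35°

6.4°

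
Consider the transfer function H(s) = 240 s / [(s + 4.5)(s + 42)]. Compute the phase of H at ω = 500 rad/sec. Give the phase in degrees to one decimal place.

∠(j500) = 90.00°
∠(j500 + 4.5) = arctan(500/4.5) = 89.48°
∠(j500 + 42) = arctan(500/42) = 85.20°
∠H(j500) = 90.00° − (89.48° + 85.20°) = -84.68°

-84.7°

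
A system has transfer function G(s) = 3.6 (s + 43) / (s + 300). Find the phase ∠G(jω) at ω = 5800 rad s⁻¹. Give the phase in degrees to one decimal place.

2.5°

∠(j5800 + 43) = arctan(5800/43) = 89.58°
∠(j5800 + 300) = arctan(5800/300) = 87.04°
∠G(j5800) = 89.58° − 87.04° = 2.54°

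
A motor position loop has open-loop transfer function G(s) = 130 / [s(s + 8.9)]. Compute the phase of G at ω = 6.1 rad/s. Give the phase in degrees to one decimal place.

∠(j6.1 + 8.9) = arctan(6.1/8.9) = 34.43°
∠(j6.1) = 90.00°
∠G(j6.1) = − (34.43° + 90.00°) = -124.43°

-124.4 deg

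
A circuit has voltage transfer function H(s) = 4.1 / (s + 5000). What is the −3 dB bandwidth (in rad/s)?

5000 rad/s

For a single-pole low-pass, the −3 dB point is at the pole: ω = 5000 rad/s.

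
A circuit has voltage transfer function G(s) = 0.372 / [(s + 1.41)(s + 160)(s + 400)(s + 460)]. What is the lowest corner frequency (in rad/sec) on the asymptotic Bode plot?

Break frequencies occur at each pole and zero magnitude: 1.41 rad/sec, 160 rad/sec, 400 rad/sec, 460 rad/sec.
The lowest is 1.41 rad/sec.

1.41 rad/sec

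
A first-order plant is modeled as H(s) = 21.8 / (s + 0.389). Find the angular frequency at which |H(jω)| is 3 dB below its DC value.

0.389 rad/s

For a single-pole low-pass, the −3 dB point is at the pole: ω = 0.389 rad/s.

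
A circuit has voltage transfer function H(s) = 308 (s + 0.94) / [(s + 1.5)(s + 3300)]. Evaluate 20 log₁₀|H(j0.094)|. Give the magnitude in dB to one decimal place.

|j0.094 + 0.94| = √(0.094² + 0.94²) = 0.9447
|j0.094 + 1.5| = √(0.094² + 1.5²) = 1.503
|j0.094 + 3300| = √(0.094² + 3300²) = 3300
|H(j0.094)| = 308 × 0.9447 / (1.503 × 3300) = 0.058666
20 log₁₀(0.058666) = -24.63 dB

-24.6 dB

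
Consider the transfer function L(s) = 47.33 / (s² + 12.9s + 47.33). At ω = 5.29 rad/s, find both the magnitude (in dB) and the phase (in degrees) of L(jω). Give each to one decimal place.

|L| = -3.5 dB, ∠L = -74.2°

|(j5.29)² + 12.9(j5.29) + 47.33| = |19.346 + j68.241| = 70.93
|L(j5.29)| = 47.33 / 70.93 = 0.66728
20 log₁₀(0.66728) = -3.51 dB
∠[(j5.29)² + 12.9(j5.29) + 47.33] = ∠[19.346 + j68.241] = 74.17°
∠L(j5.29) = −74.17° = -74.17°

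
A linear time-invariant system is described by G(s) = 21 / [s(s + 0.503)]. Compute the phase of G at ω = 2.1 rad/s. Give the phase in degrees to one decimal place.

-166.5°

∠(j2.1 + 0.503) = arctan(2.1/0.503) = 76.53°
∠(j2.1) = 90.00°
∠G(j2.1) = − (76.53° + 90.00°) = -166.53°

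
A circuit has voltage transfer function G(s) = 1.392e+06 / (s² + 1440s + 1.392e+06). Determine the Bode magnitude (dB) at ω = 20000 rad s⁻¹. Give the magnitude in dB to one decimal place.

-49.2 dB

|(j20000)² + 1440(j20000) + 1.392e+06| = |-3.9861e+08 + j2.88e+07| = 3.996e+08
|G(j20000)| = 1.392e+06 / 3.996e+08 = 0.0034831
20 log₁₀(0.0034831) = -49.16 dB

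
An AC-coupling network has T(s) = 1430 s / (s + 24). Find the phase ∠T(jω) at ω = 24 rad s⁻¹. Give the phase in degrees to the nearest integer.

45 deg

∠(j24) = 90.00°
∠(j24 + 24) = arctan(24/24) = 45.00°
∠T(j24) = 90.00° − 45.00° = 45.00°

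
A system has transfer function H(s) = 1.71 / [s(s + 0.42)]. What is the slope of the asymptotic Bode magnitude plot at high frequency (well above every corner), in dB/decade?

With 0 zeros and 2 poles, the high-frequency asymptotic slope is 20 × (0 − 2) = -40 dB/decade.

-40 dB/decade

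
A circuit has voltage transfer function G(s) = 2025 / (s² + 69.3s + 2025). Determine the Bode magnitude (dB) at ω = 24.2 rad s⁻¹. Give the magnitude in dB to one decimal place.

|(j24.2)² + 69.3(j24.2) + 2025| = |1439.4 + j1677.1| = 2210
|G(j24.2)| = 2025 / 2210 = 0.91627
20 log₁₀(0.91627) = -0.76 dB

-0.8 dB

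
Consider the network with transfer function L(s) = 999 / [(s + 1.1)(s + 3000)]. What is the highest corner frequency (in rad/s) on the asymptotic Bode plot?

Break frequencies occur at each pole and zero magnitude: 1.1 rad/s, 3000 rad/s.
The highest is 3000 rad/s.

3000 rad/s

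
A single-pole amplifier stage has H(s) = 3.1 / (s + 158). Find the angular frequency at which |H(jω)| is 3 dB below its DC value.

158 rad/s

For a single-pole low-pass, the −3 dB point is at the pole: ω = 158 rad/s.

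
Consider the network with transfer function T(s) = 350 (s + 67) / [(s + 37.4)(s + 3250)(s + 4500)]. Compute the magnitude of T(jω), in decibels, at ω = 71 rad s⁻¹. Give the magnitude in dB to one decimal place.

-90.7 dB

|j71 + 67| = √(71² + 67²) = 97.62
|j71 + 37.4| = √(71² + 37.4²) = 80.25
|j71 + 3250| = √(71² + 3250²) = 3251
|j71 + 4500| = √(71² + 4500²) = 4501
|T(j71)| = 350 × 97.62 / (80.25 × 3251 × 4501) = 2.9102e-05
20 log₁₀(2.9102e-05) = -90.72 dB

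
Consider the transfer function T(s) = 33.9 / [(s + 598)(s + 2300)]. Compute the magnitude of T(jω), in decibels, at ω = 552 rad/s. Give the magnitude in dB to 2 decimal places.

|j552 + 598| = √(552² + 598²) = 813.8
|j552 + 2300| = √(552² + 2300²) = 2365
|T(j552)| = 33.9 / (813.8 × 2365) = 1.7611e-05
20 log₁₀(1.7611e-05) = -95.084 dB

-95.08 dB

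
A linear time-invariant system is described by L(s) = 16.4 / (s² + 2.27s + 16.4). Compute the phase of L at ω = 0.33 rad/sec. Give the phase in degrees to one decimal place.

-2.6°

∠[(j0.33)² + 2.27(j0.33) + 16.4] = ∠[16.291 + j0.7491] = 2.63°
∠L(j0.33) = −2.63° = -2.63°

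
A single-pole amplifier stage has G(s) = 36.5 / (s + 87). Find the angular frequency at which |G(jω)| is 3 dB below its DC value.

For a single-pole low-pass, the −3 dB point is at the pole: ω = 87 rad/sec.

87 rad/sec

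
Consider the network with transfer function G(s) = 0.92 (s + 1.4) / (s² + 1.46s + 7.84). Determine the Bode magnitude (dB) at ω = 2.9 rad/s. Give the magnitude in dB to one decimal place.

|j2.9 + 1.4| = √(2.9² + 1.4²) = 3.22
|(j2.9)² + 1.46(j2.9) + 7.84| = |-0.57 + j4.234| = 4.272
|G(j2.9)| = 0.92 × 3.22 / 4.272 = 0.69347
20 log₁₀(0.69347) = -3.18 dB

-3.2 dB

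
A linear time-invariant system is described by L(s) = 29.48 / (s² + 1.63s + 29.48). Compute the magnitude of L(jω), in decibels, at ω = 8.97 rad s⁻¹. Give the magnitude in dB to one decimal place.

-5.1 dB

|(j8.97)² + 1.63(j8.97) + 29.48| = |-50.981 + j14.621| = 53.04
|L(j8.97)| = 29.48 / 53.04 = 0.55585
20 log₁₀(0.55585) = -5.10 dB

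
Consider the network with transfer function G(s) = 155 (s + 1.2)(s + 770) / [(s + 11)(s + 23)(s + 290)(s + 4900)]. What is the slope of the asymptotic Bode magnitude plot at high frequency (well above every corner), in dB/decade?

-40 dB/decade

With 2 zeros and 4 poles, the high-frequency asymptotic slope is 20 × (2 − 4) = -40 dB/decade.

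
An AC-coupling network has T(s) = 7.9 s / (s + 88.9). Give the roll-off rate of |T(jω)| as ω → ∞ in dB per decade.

0 dB/decade

With 1 zero and 1 pole, the high-frequency asymptotic slope is 20 × (1 − 1) = 0 dB/decade.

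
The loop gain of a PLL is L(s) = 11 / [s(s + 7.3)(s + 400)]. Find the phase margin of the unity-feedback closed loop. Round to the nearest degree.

90°

Gain crossover: |L(jω)| = 1 at ω ≈ 0.00377 rad/s.
∠L(j0.00377) = −90° − arctan(0.00377/7.3) − arctan(0.00377/400) ≈ -90.03°
PM = 180° + (-90.03°) = 89.97°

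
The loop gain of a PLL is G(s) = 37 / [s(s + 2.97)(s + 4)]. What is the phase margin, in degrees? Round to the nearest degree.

25°

Gain crossover: |G(jω)| = 1 at ω ≈ 2.2 rad/s.
∠G(j2.2) = −90° − arctan(2.2/2.97) − arctan(2.2/4) ≈ -155.23°
PM = 180° + (-155.23°) = 24.77°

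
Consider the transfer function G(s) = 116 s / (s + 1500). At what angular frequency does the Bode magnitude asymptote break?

1500 rad s⁻¹

The single real pole at s = −1500 gives a corner at ω = 1500 rad s⁻¹.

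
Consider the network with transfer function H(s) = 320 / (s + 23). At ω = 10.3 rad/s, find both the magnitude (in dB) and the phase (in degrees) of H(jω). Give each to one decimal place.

|j10.3 + 23| = √(10.3² + 23²) = 25.2
|H(j10.3)| = 320 / 25.2 = 12.698
20 log₁₀(12.698) = 22.07 dB
∠(j10.3 + 23) = arctan(10.3/23) = 24.12°
∠H(j10.3) = −24.12° = -24.12°

|H| = 22.1 dB, ∠H = -24.1°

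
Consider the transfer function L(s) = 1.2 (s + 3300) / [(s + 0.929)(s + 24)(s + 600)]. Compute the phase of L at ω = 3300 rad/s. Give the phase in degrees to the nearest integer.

-214°

∠(j3300 + 3300) = arctan(3300/3300) = 45.00°
∠(j3300 + 0.929) = arctan(3300/0.929) = 89.98°
∠(j3300 + 24) = arctan(3300/24) = 89.58°
∠(j3300 + 600) = arctan(3300/600) = 79.70°
∠L(j3300) = 45.00° − (89.98° + 89.58° + 79.70°) = -214.26°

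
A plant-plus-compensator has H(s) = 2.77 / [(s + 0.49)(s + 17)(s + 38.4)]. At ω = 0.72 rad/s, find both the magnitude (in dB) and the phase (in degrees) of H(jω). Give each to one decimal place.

|H| = -46.3 dB, ∠H = -59.3°

|j0.72 + 0.49| = √(0.72² + 0.49²) = 0.8709
|j0.72 + 17| = √(0.72² + 17²) = 17.02
|j0.72 + 38.4| = √(0.72² + 38.4²) = 38.41
|H(j0.72)| = 2.77 / (0.8709 × 17.02 × 38.41) = 0.0048669
20 log₁₀(0.0048669) = -46.25 dB
∠(j0.72 + 0.49) = arctan(0.72/0.49) = 55.76°
∠(j0.72 + 17) = arctan(0.72/17) = 2.43°
∠(j0.72 + 38.4) = arctan(0.72/38.4) = 1.07°
∠H(j0.72) = − (55.76° + 2.43° + 1.07°) = -59.26°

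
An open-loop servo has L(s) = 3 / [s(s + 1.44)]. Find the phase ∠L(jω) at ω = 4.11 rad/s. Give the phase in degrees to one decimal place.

∠(j4.11 + 1.44) = arctan(4.11/1.44) = 70.69°
∠(j4.11) = 90.00°
∠L(j4.11) = − (70.69° + 90.00°) = -160.69°

-160.7°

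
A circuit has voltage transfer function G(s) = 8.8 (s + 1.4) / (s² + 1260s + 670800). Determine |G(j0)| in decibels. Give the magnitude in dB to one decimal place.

G(0) = 8.8 × 1.4 / 670800 = 1.8366e-05
20 log₁₀(1.8366e-05) = -94.72 dB

-94.7 dB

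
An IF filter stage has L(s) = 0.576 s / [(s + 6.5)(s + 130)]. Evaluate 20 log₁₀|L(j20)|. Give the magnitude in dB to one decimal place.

-47.6 dB

|j20| = 20
|j20 + 6.5| = √(20² + 6.5²) = 21.03
|j20 + 130| = √(20² + 130²) = 131.5
|L(j20)| = 0.576 × 20 / (21.03 × 131.5) = 0.0041648
20 log₁₀(0.0041648) = -47.61 dB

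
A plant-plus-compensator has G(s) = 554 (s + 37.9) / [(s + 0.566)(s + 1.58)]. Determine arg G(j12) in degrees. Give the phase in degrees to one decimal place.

-152.2°

∠(j12 + 37.9) = arctan(12/37.9) = 17.57°
∠(j12 + 0.566) = arctan(12/0.566) = 87.30°
∠(j12 + 1.58) = arctan(12/1.58) = 82.50°
∠G(j12) = 17.57° − (87.30° + 82.50°) = -152.23°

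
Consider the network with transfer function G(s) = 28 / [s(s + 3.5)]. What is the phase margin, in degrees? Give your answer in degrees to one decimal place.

36.4°

Gain crossover: |G(jω)| = 1 at ω ≈ 4.75 rad/s.
∠G(j4.75) = −90° − arctan(4.75/3.5) ≈ -143.60°
PM = 180° + (-143.60°) = 36.40°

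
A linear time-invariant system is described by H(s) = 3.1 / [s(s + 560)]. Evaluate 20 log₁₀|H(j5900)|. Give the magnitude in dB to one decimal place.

-141.0 dB

|j5900 + 560| = √(5900² + 560²) = 5927
|j5900| = 5900
|H(j5900)| = 3.1 / (5927 × 5900) = 8.8656e-08
20 log₁₀(8.8656e-08) = -141.05 dB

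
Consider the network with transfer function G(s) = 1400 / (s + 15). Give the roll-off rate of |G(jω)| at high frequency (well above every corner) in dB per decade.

-20 dB/decade

With 0 zeros and 1 pole, the high-frequency asymptotic slope is 20 × (0 − 1) = -20 dB/decade.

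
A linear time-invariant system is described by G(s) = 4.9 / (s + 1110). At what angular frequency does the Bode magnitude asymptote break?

The single real pole at s = −1110 gives a corner at ω = 1110 rad/s.

1110 rad/s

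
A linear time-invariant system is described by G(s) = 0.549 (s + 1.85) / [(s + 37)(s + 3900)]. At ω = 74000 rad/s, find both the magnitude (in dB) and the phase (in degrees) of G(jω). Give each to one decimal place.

|j74000 + 1.85| = √(74000² + 1.85²) = 7.4e+04
|j74000 + 37| = √(74000² + 37²) = 7.4e+04
|j74000 + 3900| = √(74000² + 3900²) = 7.41e+04
|G(j74000)| = 0.549 × 7.4e+04 / (7.4e+04 × 7.41e+04) = 7.4086e-06
20 log₁₀(7.4086e-06) = -102.61 dB
∠(j74000 + 1.85) = arctan(74000/1.85) = 90.00°
∠(j74000 + 37) = arctan(74000/37) = 89.97°
∠(j74000 + 3900) = arctan(74000/3900) = 86.98°
∠G(j74000) = 90.00° − (89.97° + 86.98°) = -86.96°

|G| = -102.6 dB, ∠G = -87.0°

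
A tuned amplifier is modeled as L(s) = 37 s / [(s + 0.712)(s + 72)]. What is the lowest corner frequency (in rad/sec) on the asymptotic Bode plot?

0.712 rad/sec

Break frequencies occur at each pole and zero magnitude: 0.712 rad/sec, 72 rad/sec.
The lowest is 0.712 rad/sec.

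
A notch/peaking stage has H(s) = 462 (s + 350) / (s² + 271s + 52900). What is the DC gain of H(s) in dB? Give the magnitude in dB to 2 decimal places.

H(0) = 462 × 350 / 52900 = 3.0567
20 log₁₀(3.0567) = 9.705 dB

9.71 dB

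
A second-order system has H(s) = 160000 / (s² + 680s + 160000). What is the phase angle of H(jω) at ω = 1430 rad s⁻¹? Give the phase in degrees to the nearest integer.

∠[(j1430)² + 680(j1430) + 160000] = ∠[-1.8849e+06 + j9.724e+05] = 152.71°
∠H(j1430) = −152.71° = -152.71°

-153°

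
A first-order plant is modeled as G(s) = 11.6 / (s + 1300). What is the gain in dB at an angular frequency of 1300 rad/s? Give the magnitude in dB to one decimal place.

|j1300 + 1300| = √(1300² + 1300²) = 1838
|G(j1300)| = 11.6 / 1838 = 0.0063096
20 log₁₀(0.0063096) = -44.00 dB

-44.0 dB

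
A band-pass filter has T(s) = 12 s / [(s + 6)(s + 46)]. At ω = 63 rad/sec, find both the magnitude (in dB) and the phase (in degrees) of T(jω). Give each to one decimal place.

|j63| = 63
|j63 + 6| = √(63² + 6²) = 63.29
|j63 + 46| = √(63² + 46²) = 78.01
|T(j63)| = 12 × 63 / (63.29 × 78.01) = 0.15314
20 log₁₀(0.15314) = -16.30 dB
∠(j63) = 90.00°
∠(j63 + 6) = arctan(63/6) = 84.56°
∠(j63 + 46) = arctan(63/46) = 53.86°
∠T(j63) = 90.00° − (84.56° + 53.86°) = -48.42°

|T| = -16.3 dB, ∠T = -48.4°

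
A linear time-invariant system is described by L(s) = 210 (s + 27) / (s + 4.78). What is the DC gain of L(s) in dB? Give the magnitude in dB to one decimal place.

61.5 dB

L(0) = 210 × 27 / 4.78 = 1186.2
20 log₁₀(1186.2) = 61.48 dB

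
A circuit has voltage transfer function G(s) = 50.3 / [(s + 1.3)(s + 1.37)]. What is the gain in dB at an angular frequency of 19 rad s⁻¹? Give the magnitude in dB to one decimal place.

-17.2 dB

|j19 + 1.3| = √(19² + 1.3²) = 19.04
|j19 + 1.37| = √(19² + 1.37²) = 19.05
|G(j19)| = 50.3 / (19.04 × 19.05) = 0.13865
20 log₁₀(0.13865) = -17.16 dB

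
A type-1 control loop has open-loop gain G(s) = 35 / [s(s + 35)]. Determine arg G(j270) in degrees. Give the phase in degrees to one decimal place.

∠(j270 + 35) = arctan(270/35) = 82.61°
∠(j270) = 90.00°
∠G(j270) = − (82.61° + 90.00°) = -172.61°

-172.6°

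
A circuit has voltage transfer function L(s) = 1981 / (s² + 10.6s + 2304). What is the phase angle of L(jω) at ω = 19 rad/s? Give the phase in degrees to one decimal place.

-5.9°

∠[(j19)² + 10.6(j19) + 2304] = ∠[1943 + j201.4] = 5.92°
∠L(j19) = −5.92° = -5.92°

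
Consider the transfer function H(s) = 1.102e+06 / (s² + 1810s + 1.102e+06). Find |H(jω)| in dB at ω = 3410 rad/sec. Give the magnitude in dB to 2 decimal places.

-20.89 dB

|(j3410)² + 1810(j3410) + 1.102e+06| = |-1.0526e+07 + j6.1721e+06| = 1.22e+07
|H(j3410)| = 1.102e+06 / 1.22e+07 = 0.090312
20 log₁₀(0.090312) = -20.885 dB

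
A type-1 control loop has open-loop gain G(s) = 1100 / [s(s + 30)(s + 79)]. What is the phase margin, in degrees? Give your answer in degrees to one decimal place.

88.8°

Gain crossover: |G(jω)| = 1 at ω ≈ 0.464 rad/s.
∠G(j0.464) = −90° − arctan(0.464/30) − arctan(0.464/79) ≈ -91.22°
PM = 180° + (-91.22°) = 88.78°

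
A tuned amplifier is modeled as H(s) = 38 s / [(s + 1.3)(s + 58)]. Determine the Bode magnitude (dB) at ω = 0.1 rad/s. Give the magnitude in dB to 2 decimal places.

-25.98 dB

|j0.1| = 0.1
|j0.1 + 1.3| = √(0.1² + 1.3²) = 1.304
|j0.1 + 58| = √(0.1² + 58²) = 58
|H(j0.1)| = 38 × 0.1 / (1.304 × 58) = 0.050249
20 log₁₀(0.050249) = -25.977 dB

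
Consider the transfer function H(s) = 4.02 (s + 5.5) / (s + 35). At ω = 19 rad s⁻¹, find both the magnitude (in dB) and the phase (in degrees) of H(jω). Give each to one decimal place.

|j19 + 5.5| = √(19² + 5.5²) = 19.78
|j19 + 35| = √(19² + 35²) = 39.82
|H(j19)| = 4.02 × 19.78 / 39.82 = 1.9966
20 log₁₀(1.9966) = 6.01 dB
∠(j19 + 5.5) = arctan(19/5.5) = 73.86°
∠(j19 + 35) = arctan(19/35) = 28.50°
∠H(j19) = 73.86° − 28.50° = 45.36°

|H| = 6.0 dB, ∠H = 45.4°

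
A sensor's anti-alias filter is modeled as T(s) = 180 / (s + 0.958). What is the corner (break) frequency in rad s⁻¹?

The single real pole at s = −0.958 gives a corner at ω = 0.958 rad s⁻¹.

0.958 rad s⁻¹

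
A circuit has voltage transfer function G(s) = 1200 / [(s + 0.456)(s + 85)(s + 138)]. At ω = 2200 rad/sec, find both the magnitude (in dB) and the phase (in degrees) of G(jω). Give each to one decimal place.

|j2200 + 0.456| = √(2200² + 0.456²) = 2200
|j2200 + 85| = √(2200² + 85²) = 2202
|j2200 + 138| = √(2200² + 138²) = 2204
|G(j2200)| = 1200 / (2200 × 2202 × 2204) = 1.1239e-07
20 log₁₀(1.1239e-07) = -138.99 dB
∠(j2200 + 0.456) = arctan(2200/0.456) = 89.99°
∠(j2200 + 85) = arctan(2200/85) = 87.79°
∠(j2200 + 138) = arctan(2200/138) = 86.41°
∠G(j2200) = − (89.99° + 87.79° + 86.41°) = -264.19°

|G| = -139.0 dB, ∠G = -264.2 deg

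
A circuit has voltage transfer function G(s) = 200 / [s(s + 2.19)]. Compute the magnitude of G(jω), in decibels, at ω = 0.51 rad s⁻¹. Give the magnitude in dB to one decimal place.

|j0.51 + 2.19| = √(0.51² + 2.19²) = 2.249
|j0.51| = 0.51
|G(j0.51)| = 200 / (2.249 × 0.51) = 174.4
20 log₁₀(174.4) = 44.83 dB

44.8 dB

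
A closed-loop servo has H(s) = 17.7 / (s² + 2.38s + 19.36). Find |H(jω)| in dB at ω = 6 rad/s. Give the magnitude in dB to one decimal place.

-1.9 dB

|(j6)² + 2.38(j6) + 19.36| = |-16.64 + j14.28| = 21.93
|H(j6)| = 17.7 / 21.93 = 0.80721
20 log₁₀(0.80721) = -1.86 dB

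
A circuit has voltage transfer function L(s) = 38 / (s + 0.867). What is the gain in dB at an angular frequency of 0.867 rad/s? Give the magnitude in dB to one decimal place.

29.8 dB

|j0.867 + 0.867| = √(0.867² + 0.867²) = 1.226
|L(j0.867)| = 38 / 1.226 = 30.992
20 log₁₀(30.992) = 29.82 dB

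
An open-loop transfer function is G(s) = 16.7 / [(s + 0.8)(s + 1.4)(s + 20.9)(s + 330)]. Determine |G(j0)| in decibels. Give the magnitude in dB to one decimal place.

-53.3 dB

G(0) = 16.7 / (0.8 × 1.4 × 20.9 × 330) = 0.0021619
20 log₁₀(0.0021619) = -53.30 dB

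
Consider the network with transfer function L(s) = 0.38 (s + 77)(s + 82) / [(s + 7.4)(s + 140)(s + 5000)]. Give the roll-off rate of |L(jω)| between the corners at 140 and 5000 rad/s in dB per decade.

0 dB/decade

In this band the factors already past their corner are: zero at 77, zero at 82, pole at 7.4, pole at 140; net slope = 0 dB/decade.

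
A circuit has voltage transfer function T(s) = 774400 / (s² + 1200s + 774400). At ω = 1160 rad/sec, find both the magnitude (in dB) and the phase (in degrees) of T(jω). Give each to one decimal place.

|(j1160)² + 1200(j1160) + 774400| = |-5.712e+05 + j1.392e+06| = 1.505e+06
|T(j1160)| = 774400 / 1.505e+06 = 0.51468
20 log₁₀(0.51468) = -5.77 dB
∠[(j1160)² + 1200(j1160) + 774400] = ∠[-5.712e+05 + j1.392e+06] = 112.31°
∠T(j1160) = −112.31° = -112.31°

|T| = -5.8 dB, ∠T = -112.3°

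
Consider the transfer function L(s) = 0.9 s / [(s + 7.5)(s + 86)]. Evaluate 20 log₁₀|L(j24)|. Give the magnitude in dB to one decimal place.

|j24| = 24
|j24 + 7.5| = √(24² + 7.5²) = 25.14
|j24 + 86| = √(24² + 86²) = 89.29
|L(j24)| = 0.9 × 24 / (25.14 × 89.29) = 0.0096211
20 log₁₀(0.0096211) = -40.34 dB

-40.3 dB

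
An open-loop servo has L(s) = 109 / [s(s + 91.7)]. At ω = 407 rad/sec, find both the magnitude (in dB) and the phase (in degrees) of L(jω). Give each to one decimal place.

|L| = -63.9 dB, ∠L = -167.3°

|j407 + 91.7| = √(407² + 91.7²) = 417.2
|j407| = 407
|L(j407)| = 109 / (417.2 × 407) = 0.00064193
20 log₁₀(0.00064193) = -63.85 dB
∠(j407 + 91.7) = arctan(407/91.7) = 77.30°
∠(j407) = 90.00°
∠L(j407) = − (77.30° + 90.00°) = -167.30°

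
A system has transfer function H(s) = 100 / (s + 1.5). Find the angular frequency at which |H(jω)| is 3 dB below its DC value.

1.5 rad/sec

For a single-pole low-pass, the −3 dB point is at the pole: ω = 1.5 rad/sec.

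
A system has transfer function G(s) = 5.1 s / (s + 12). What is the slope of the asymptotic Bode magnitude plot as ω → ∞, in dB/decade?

With 1 zero and 1 pole, the high-frequency asymptotic slope is 20 × (1 − 1) = 0 dB/decade.

0 dB/decade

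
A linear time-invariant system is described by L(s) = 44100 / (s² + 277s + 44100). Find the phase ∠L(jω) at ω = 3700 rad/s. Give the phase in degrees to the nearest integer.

-176°

∠[(j3700)² + 277(j3700) + 44100] = ∠[-1.3646e+07 + j1.0249e+06] = 175.70°
∠L(j3700) = −175.70° = -175.70°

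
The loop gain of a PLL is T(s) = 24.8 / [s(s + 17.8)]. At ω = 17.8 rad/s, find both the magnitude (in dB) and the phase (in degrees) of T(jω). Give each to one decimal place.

|j17.8 + 17.8| = √(17.8² + 17.8²) = 25.17
|j17.8| = 17.8
|T(j17.8)| = 24.8 / (25.17 × 17.8) = 0.055347
20 log₁₀(0.055347) = -25.14 dB
∠(j17.8 + 17.8) = arctan(17.8/17.8) = 45.00°
∠(j17.8) = 90.00°
∠T(j17.8) = − (45.00° + 90.00°) = -135.00°

|T| = -25.1 dB, ∠T = -135.0°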